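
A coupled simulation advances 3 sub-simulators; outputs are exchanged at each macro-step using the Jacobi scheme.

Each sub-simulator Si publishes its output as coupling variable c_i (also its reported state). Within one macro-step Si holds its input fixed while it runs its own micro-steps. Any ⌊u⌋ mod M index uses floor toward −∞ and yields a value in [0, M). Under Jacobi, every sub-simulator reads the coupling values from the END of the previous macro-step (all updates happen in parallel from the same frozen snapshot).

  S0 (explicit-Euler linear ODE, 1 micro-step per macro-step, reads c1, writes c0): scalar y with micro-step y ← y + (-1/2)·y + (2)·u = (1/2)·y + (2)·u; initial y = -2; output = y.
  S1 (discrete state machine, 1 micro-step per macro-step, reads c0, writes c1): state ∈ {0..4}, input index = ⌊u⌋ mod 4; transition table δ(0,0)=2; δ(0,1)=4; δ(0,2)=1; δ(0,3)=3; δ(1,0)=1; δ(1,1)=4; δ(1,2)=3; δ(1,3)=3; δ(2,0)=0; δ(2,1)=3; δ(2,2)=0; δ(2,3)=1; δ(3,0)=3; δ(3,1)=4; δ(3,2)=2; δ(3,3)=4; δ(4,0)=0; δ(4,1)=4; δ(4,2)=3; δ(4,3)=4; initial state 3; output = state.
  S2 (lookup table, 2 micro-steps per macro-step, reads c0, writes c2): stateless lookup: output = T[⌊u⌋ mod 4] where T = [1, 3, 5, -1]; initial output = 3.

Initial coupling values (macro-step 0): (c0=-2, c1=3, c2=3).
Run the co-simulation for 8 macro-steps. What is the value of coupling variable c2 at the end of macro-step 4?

macro 1: S0 reads c1=3 → after 1×micro: 5; S1 reads c0=-2 → after 1×micro: 2; S2 reads c0=-2 → after 2×micro: 5 ⇒ (c0=5, c1=2, c2=5)
macro 2: S0 reads c1=2 → after 1×micro: 13/2; S1 reads c0=5 → after 1×micro: 3; S2 reads c0=5 → after 2×micro: 3 ⇒ (c0=13/2, c1=3, c2=3)
macro 3: S0 reads c1=3 → after 1×micro: 37/4; S1 reads c0=13/2 → after 1×micro: 2; S2 reads c0=13/2 → after 2×micro: 5 ⇒ (c0=37/4, c1=2, c2=5)
macro 4: S0 reads c1=2 → after 1×micro: 69/8; S1 reads c0=37/4 → after 1×micro: 3; S2 reads c0=37/4 → after 2×micro: 3 ⇒ (c0=69/8, c1=3, c2=3)
macro 5: S0 reads c1=3 → after 1×micro: 165/16; S1 reads c0=69/8 → after 1×micro: 3; S2 reads c0=69/8 → after 2×micro: 1 ⇒ (c0=165/16, c1=3, c2=1)
macro 6: S0 reads c1=3 → after 1×micro: 357/32; S1 reads c0=165/16 → after 1×micro: 2; S2 reads c0=165/16 → after 2×micro: 5 ⇒ (c0=357/32, c1=2, c2=5)
macro 7: S0 reads c1=2 → after 1×micro: 613/64; S1 reads c0=357/32 → after 1×micro: 1; S2 reads c0=357/32 → after 2×micro: -1 ⇒ (c0=613/64, c1=1, c2=-1)
macro 8: S0 reads c1=1 → after 1×micro: 869/128; S1 reads c0=613/64 → after 1×micro: 4; S2 reads c0=613/64 → after 2×micro: 3 ⇒ (c0=869/128, c1=4, c2=3)

c2 at macro-step 4 = 3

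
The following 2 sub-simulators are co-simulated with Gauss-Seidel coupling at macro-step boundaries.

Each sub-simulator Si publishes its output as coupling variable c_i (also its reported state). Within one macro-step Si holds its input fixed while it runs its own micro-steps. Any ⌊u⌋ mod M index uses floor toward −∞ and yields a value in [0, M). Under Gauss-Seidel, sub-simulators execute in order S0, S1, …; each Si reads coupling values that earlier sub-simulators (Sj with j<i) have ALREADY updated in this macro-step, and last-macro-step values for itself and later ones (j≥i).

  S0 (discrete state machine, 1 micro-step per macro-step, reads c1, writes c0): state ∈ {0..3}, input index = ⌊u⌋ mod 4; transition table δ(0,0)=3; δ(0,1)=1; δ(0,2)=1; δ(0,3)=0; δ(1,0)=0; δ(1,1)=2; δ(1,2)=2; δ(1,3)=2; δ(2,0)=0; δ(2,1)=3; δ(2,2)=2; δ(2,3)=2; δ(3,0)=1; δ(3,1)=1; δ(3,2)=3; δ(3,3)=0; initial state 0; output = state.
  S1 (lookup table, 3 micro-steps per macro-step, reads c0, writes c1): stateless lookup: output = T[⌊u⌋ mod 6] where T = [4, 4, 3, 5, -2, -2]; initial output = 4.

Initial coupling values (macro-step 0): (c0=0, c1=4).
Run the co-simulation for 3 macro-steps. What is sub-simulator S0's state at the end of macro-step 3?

macro 1: S0 reads c1=4 → after 1×micro: 3; S1 reads c0=3 → after 3×micro: 5 ⇒ (c0=3, c1=5)
macro 2: S0 reads c1=5 → after 1×micro: 1; S1 reads c0=1 → after 3×micro: 4 ⇒ (c0=1, c1=4)
macro 3: S0 reads c1=4 → after 1×micro: 0; S1 reads c0=0 → after 3×micro: 4 ⇒ (c0=0, c1=4)

S0 state at macro-step 3 = 0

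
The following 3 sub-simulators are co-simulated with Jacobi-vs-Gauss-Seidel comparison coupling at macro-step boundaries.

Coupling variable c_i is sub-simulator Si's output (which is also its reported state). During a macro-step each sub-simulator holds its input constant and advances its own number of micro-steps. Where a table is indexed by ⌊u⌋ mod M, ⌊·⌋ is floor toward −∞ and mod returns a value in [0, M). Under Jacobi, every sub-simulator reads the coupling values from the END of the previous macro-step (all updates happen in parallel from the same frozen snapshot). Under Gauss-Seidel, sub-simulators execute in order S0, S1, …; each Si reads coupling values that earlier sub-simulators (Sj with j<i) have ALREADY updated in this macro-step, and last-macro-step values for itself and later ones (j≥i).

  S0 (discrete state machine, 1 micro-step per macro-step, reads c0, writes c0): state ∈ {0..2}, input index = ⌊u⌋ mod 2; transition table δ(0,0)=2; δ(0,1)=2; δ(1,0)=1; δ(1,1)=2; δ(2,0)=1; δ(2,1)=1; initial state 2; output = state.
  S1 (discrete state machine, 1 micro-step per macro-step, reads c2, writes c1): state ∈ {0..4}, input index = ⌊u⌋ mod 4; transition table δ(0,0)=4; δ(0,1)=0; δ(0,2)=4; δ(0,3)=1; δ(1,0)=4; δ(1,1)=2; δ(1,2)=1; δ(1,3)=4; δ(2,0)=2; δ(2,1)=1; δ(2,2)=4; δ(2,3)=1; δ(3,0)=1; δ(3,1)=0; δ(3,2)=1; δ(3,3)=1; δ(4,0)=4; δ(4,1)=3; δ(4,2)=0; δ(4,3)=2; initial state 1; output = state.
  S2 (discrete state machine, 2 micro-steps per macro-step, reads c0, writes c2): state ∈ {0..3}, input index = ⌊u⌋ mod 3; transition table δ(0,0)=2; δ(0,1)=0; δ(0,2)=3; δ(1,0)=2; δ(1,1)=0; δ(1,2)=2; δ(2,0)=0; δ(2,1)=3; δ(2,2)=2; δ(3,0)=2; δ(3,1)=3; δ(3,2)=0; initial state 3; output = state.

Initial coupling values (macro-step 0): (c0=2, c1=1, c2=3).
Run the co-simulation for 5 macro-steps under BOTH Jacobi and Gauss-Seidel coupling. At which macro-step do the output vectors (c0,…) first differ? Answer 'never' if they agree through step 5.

first divergence at macro-step: never

[Jacobi] macro 1: S0 reads c0=2 → after 1×micro: 1; S1 reads c2=3 → after 1×micro: 4; S2 reads c0=2 → after 2×micro: 3 ⇒ (c0=1, c1=4, c2=3)
[Jacobi] macro 2: S0 reads c0=1 → after 1×micro: 2; S1 reads c2=3 → after 1×micro: 2; S2 reads c0=1 → after 2×micro: 3 ⇒ (c0=2, c1=2, c2=3)
[Jacobi] macro 3: S0 reads c0=2 → after 1×micro: 1; S1 reads c2=3 → after 1×micro: 1; S2 reads c0=2 → after 2×micro: 3 ⇒ (c0=1, c1=1, c2=3)
[Jacobi] macro 4: S0 reads c0=1 → after 1×micro: 2; S1 reads c2=3 → after 1×micro: 4; S2 reads c0=1 → after 2×micro: 3 ⇒ (c0=2, c1=4, c2=3)
[Jacobi] macro 5: S0 reads c0=2 → after 1×micro: 1; S1 reads c2=3 → after 1×micro: 2; S2 reads c0=2 → after 2×micro: 3 ⇒ (c0=1, c1=2, c2=3)
[Gauss-Seidel] macro 1: S0 reads c0=2 → after 1×micro: 1; S1 reads c2=3 → after 1×micro: 4; S2 reads c0=1 → after 2×micro: 3 ⇒ (c0=1, c1=4, c2=3)
[Gauss-Seidel] macro 2: S0 reads c0=1 → after 1×micro: 2; S1 reads c2=3 → after 1×micro: 2; S2 reads c0=2 → after 2×micro: 3 ⇒ (c0=2, c1=2, c2=3)
[Gauss-Seidel] macro 3: S0 reads c0=2 → after 1×micro: 1; S1 reads c2=3 → after 1×micro: 1; S2 reads c0=1 → after 2×micro: 3 ⇒ (c0=1, c1=1, c2=3)
[Gauss-Seidel] macro 4: S0 reads c0=1 → after 1×micro: 2; S1 reads c2=3 → after 1×micro: 4; S2 reads c0=2 → after 2×micro: 3 ⇒ (c0=2, c1=4, c2=3)
[Gauss-Seidel] macro 5: S0 reads c0=2 → after 1×micro: 1; S1 reads c2=3 → after 1×micro: 2; S2 reads c0=1 → after 2×micro: 3 ⇒ (c0=1, c1=2, c2=3)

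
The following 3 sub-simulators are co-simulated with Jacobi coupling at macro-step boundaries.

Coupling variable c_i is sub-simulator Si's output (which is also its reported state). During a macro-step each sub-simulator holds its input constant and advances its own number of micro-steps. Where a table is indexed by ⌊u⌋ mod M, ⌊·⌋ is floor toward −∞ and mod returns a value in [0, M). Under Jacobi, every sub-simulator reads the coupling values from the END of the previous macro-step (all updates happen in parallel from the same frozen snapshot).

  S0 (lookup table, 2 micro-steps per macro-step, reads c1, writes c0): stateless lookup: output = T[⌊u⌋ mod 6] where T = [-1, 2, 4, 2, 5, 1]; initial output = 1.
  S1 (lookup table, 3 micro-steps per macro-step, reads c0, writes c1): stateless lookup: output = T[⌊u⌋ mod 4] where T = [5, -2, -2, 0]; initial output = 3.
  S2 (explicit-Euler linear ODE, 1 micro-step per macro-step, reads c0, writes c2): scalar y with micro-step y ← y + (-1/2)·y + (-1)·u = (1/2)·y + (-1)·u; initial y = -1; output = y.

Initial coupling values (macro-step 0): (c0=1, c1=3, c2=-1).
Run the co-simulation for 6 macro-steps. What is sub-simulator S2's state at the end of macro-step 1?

macro 1: S0 reads c1=3 → after 2×micro: 2; S1 reads c0=1 → after 3×micro: -2; S2 reads c0=1 → after 1×micro: -3/2 ⇒ (c0=2, c1=-2, c2=-3/2)
macro 2: S0 reads c1=-2 → after 2×micro: 5; S1 reads c0=2 → after 3×micro: -2; S2 reads c0=2 → after 1×micro: -11/4 ⇒ (c0=5, c1=-2, c2=-11/4)
macro 3: S0 reads c1=-2 → after 2×micro: 5; S1 reads c0=5 → after 3×micro: -2; S2 reads c0=5 → after 1×micro: -51/8 ⇒ (c0=5, c1=-2, c2=-51/8)
macro 4: S0 reads c1=-2 → after 2×micro: 5; S1 reads c0=5 → after 3×micro: -2; S2 reads c0=5 → after 1×micro: -131/16 ⇒ (c0=5, c1=-2, c2=-131/16)
macro 5: S0 reads c1=-2 → after 2×micro: 5; S1 reads c0=5 → after 3×micro: -2; S2 reads c0=5 → after 1×micro: -291/32 ⇒ (c0=5, c1=-2, c2=-291/32)
macro 6: S0 reads c1=-2 → after 2×micro: 5; S1 reads c0=5 → after 3×micro: -2; S2 reads c0=5 → after 1×micro: -611/64 ⇒ (c0=5, c1=-2, c2=-611/64)

S2 state at macro-step 1 = -3/2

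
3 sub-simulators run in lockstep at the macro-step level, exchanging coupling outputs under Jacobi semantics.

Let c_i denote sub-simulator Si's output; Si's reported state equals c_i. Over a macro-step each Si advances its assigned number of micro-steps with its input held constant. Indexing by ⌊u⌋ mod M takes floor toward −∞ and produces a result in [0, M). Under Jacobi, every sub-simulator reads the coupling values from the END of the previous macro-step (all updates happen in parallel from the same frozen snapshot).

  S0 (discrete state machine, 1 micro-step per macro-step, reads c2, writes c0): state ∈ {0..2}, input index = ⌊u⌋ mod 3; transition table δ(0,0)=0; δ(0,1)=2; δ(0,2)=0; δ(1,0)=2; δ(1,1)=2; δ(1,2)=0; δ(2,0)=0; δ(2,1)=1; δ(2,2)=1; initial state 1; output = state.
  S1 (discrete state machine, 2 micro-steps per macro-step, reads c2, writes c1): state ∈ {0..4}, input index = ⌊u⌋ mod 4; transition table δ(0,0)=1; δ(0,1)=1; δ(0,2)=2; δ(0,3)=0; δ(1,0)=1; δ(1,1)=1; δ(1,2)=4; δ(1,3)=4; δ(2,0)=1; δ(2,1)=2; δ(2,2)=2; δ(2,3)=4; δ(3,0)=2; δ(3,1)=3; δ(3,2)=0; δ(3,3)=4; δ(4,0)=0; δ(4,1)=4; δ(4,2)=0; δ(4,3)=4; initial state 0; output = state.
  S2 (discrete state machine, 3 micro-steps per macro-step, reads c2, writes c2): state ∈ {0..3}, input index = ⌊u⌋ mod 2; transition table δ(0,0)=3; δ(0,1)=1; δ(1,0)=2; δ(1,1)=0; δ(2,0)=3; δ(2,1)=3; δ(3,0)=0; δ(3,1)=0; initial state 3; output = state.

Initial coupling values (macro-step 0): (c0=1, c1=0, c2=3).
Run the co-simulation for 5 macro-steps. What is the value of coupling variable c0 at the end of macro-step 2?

c0 at macro-step 2 = 0

macro 1: S0 reads c2=3 → after 1×micro: 2; S1 reads c2=3 → after 2×micro: 0; S2 reads c2=3 → after 3×micro: 0 ⇒ (c0=2, c1=0, c2=0)
macro 2: S0 reads c2=0 → after 1×micro: 0; S1 reads c2=0 → after 2×micro: 1; S2 reads c2=0 → after 3×micro: 3 ⇒ (c0=0, c1=1, c2=3)
macro 3: S0 reads c2=3 → after 1×micro: 0; S1 reads c2=3 → after 2×micro: 4; S2 reads c2=3 → after 3×micro: 0 ⇒ (c0=0, c1=4, c2=0)
macro 4: S0 reads c2=0 → after 1×micro: 0; S1 reads c2=0 → after 2×micro: 1; S2 reads c2=0 → after 3×micro: 3 ⇒ (c0=0, c1=1, c2=3)
macro 5: S0 reads c2=3 → after 1×micro: 0; S1 reads c2=3 → after 2×micro: 4; S2 reads c2=3 → after 3×micro: 0 ⇒ (c0=0, c1=4, c2=0)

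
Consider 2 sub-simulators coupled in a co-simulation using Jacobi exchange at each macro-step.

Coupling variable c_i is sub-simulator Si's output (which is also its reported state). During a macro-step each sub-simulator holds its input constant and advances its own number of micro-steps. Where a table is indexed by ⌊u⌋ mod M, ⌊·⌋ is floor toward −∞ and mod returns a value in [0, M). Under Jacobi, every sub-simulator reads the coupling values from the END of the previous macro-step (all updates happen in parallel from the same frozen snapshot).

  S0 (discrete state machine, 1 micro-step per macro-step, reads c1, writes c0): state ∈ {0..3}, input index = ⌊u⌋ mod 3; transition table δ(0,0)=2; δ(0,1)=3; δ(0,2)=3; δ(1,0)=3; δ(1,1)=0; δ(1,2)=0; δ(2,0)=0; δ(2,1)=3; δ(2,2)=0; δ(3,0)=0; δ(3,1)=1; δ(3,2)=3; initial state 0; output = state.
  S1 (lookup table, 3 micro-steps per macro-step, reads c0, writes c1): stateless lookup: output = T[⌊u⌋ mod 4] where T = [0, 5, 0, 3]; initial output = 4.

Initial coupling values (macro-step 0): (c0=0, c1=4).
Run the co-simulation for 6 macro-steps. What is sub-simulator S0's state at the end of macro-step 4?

macro 1: S0 reads c1=4 → after 1×micro: 3; S1 reads c0=0 → after 3×micro: 0 ⇒ (c0=3, c1=0)
macro 2: S0 reads c1=0 → after 1×micro: 0; S1 reads c0=3 → after 3×micro: 3 ⇒ (c0=0, c1=3)
macro 3: S0 reads c1=3 → after 1×micro: 2; S1 reads c0=0 → after 3×micro: 0 ⇒ (c0=2, c1=0)
macro 4: S0 reads c1=0 → after 1×micro: 0; S1 reads c0=2 → after 3×micro: 0 ⇒ (c0=0, c1=0)
macro 5: S0 reads c1=0 → after 1×micro: 2; S1 reads c0=0 → after 3×micro: 0 ⇒ (c0=2, c1=0)
macro 6: S0 reads c1=0 → after 1×micro: 0; S1 reads c0=2 → after 3×micro: 0 ⇒ (c0=0, c1=0)

S0 state at macro-step 4 = 0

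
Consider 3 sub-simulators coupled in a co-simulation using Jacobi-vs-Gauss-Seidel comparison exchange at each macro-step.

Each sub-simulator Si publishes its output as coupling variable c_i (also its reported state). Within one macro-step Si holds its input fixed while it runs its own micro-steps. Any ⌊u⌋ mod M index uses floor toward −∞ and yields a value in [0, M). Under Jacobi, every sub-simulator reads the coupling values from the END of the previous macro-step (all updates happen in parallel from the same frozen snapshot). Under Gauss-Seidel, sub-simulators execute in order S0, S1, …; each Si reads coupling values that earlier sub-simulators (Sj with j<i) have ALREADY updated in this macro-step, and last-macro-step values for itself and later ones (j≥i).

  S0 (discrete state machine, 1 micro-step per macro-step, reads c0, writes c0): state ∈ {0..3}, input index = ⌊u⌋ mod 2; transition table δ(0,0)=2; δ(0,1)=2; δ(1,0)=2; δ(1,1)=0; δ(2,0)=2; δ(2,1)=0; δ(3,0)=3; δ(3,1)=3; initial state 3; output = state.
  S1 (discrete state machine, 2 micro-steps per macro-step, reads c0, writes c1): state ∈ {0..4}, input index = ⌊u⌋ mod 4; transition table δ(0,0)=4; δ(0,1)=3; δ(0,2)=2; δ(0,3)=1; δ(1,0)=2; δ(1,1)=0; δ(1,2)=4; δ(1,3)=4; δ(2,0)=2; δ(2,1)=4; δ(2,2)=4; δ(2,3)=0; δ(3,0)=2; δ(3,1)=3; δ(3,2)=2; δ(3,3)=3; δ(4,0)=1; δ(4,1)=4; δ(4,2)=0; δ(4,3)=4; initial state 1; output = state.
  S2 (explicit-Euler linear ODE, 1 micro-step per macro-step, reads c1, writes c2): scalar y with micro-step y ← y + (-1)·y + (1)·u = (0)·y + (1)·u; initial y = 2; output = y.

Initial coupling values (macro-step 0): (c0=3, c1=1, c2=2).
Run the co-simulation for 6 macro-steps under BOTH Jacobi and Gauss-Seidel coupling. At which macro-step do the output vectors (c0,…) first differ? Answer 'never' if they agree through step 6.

first divergence at macro-step: 1

[Jacobi] macro 1: S0 reads c0=3 → after 1×micro: 3; S1 reads c0=3 → after 2×micro: 4; S2 reads c1=1 → after 1×micro: 1 ⇒ (c0=3, c1=4, c2=1)
[Jacobi] macro 2: S0 reads c0=3 → after 1×micro: 3; S1 reads c0=3 → after 2×micro: 4; S2 reads c1=4 → after 1×micro: 4 ⇒ (c0=3, c1=4, c2=4)
[Jacobi] macro 3: S0 reads c0=3 → after 1×micro: 3; S1 reads c0=3 → after 2×micro: 4; S2 reads c1=4 → after 1×micro: 4 ⇒ (c0=3, c1=4, c2=4)
[Jacobi] macro 4: S0 reads c0=3 → after 1×micro: 3; S1 reads c0=3 → after 2×micro: 4; S2 reads c1=4 → after 1×micro: 4 ⇒ (c0=3, c1=4, c2=4)
[Jacobi] macro 5: S0 reads c0=3 → after 1×micro: 3; S1 reads c0=3 → after 2×micro: 4; S2 reads c1=4 → after 1×micro: 4 ⇒ (c0=3, c1=4, c2=4)
[Jacobi] macro 6: S0 reads c0=3 → after 1×micro: 3; S1 reads c0=3 → after 2×micro: 4; S2 reads c1=4 → after 1×micro: 4 ⇒ (c0=3, c1=4, c2=4)
[Gauss-Seidel] macro 1: S0 reads c0=3 → after 1×micro: 3; S1 reads c0=3 → after 2×micro: 4; S2 reads c1=4 → after 1×micro: 4 ⇒ (c0=3, c1=4, c2=4)
[Gauss-Seidel] macro 2: S0 reads c0=3 → after 1×micro: 3; S1 reads c0=3 → after 2×micro: 4; S2 reads c1=4 → after 1×micro: 4 ⇒ (c0=3, c1=4, c2=4)
[Gauss-Seidel] macro 3: S0 reads c0=3 → after 1×micro: 3; S1 reads c0=3 → after 2×micro: 4; S2 reads c1=4 → after 1×micro: 4 ⇒ (c0=3, c1=4, c2=4)
[Gauss-Seidel] macro 4: S0 reads c0=3 → after 1×micro: 3; S1 reads c0=3 → after 2×micro: 4; S2 reads c1=4 → after 1×micro: 4 ⇒ (c0=3, c1=4, c2=4)
[Gauss-Seidel] macro 5: S0 reads c0=3 → after 1×micro: 3; S1 reads c0=3 → after 2×micro: 4; S2 reads c1=4 → after 1×micro: 4 ⇒ (c0=3, c1=4, c2=4)
[Gauss-Seidel] macro 6: S0 reads c0=3 → after 1×micro: 3; S1 reads c0=3 → after 2×micro: 4; S2 reads c1=4 → after 1×micro: 4 ⇒ (c0=3, c1=4, c2=4)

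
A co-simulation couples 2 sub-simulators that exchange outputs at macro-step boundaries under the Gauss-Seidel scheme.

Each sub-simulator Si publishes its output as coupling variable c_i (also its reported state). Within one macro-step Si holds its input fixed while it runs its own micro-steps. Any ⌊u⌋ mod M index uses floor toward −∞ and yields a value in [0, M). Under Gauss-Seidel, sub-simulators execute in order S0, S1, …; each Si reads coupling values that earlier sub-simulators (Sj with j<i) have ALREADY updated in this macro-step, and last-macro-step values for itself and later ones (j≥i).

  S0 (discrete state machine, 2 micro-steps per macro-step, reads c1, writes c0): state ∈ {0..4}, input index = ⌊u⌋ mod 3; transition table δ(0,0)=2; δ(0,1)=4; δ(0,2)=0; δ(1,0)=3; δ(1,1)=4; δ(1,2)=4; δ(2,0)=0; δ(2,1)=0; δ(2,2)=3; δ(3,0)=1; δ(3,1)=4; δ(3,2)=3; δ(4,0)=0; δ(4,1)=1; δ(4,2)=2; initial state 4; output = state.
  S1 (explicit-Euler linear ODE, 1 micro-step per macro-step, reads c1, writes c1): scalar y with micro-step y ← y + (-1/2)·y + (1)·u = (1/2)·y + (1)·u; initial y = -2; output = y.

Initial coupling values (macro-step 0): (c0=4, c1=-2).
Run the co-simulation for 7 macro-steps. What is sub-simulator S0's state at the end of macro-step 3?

macro 1: S0 reads c1=-2 → after 2×micro: 4; S1 reads c1=-2 → after 1×micro: -3 ⇒ (c0=4, c1=-3)
macro 2: S0 reads c1=-3 → after 2×micro: 2; S1 reads c1=-3 → after 1×micro: -9/2 ⇒ (c0=2, c1=-9/2)
macro 3: S0 reads c1=-9/2 → after 2×micro: 4; S1 reads c1=-9/2 → after 1×micro: -27/4 ⇒ (c0=4, c1=-27/4)
macro 4: S0 reads c1=-27/4 → after 2×micro: 3; S1 reads c1=-27/4 → after 1×micro: -81/8 ⇒ (c0=3, c1=-81/8)
macro 5: S0 reads c1=-81/8 → after 2×micro: 1; S1 reads c1=-81/8 → after 1×micro: -243/16 ⇒ (c0=1, c1=-243/16)
macro 6: S0 reads c1=-243/16 → after 2×micro: 2; S1 reads c1=-243/16 → after 1×micro: -729/32 ⇒ (c0=2, c1=-729/32)
macro 7: S0 reads c1=-729/32 → after 2×micro: 4; S1 reads c1=-729/32 → after 1×micro: -2187/64 ⇒ (c0=4, c1=-2187/64)

S0 state at macro-step 3 = 4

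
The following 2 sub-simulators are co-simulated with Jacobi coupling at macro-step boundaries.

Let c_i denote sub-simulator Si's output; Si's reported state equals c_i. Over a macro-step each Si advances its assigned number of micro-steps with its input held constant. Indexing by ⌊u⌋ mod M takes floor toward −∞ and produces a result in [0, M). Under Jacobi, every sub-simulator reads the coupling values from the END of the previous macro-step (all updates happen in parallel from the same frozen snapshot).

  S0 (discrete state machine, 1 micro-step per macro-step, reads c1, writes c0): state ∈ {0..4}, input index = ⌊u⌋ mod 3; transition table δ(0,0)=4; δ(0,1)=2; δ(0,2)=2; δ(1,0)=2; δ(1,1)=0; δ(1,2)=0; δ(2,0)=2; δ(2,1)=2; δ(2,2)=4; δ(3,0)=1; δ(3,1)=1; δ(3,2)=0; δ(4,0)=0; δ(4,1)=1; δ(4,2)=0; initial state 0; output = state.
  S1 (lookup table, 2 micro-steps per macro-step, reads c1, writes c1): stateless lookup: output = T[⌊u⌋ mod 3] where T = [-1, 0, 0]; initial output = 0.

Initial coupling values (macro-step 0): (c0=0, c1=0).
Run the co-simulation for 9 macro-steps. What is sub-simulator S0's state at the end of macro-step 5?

macro 1: S0 reads c1=0 → after 1×micro: 4; S1 reads c1=0 → after 2×micro: -1 ⇒ (c0=4, c1=-1)
macro 2: S0 reads c1=-1 → after 1×micro: 0; S1 reads c1=-1 → after 2×micro: 0 ⇒ (c0=0, c1=0)
macro 3: S0 reads c1=0 → after 1×micro: 4; S1 reads c1=0 → after 2×micro: -1 ⇒ (c0=4, c1=-1)
macro 4: S0 reads c1=-1 → after 1×micro: 0; S1 reads c1=-1 → after 2×micro: 0 ⇒ (c0=0, c1=0)
macro 5: S0 reads c1=0 → after 1×micro: 4; S1 reads c1=0 → after 2×micro: -1 ⇒ (c0=4, c1=-1)
macro 6: S0 reads c1=-1 → after 1×micro: 0; S1 reads c1=-1 → after 2×micro: 0 ⇒ (c0=0, c1=0)
macro 7: S0 reads c1=0 → after 1×micro: 4; S1 reads c1=0 → after 2×micro: -1 ⇒ (c0=4, c1=-1)
macro 8: S0 reads c1=-1 → after 1×micro: 0; S1 reads c1=-1 → after 2×micro: 0 ⇒ (c0=0, c1=0)
macro 9: S0 reads c1=0 → after 1×micro: 4; S1 reads c1=0 → after 2×micro: -1 ⇒ (c0=4, c1=-1)

S0 state at macro-step 5 = 4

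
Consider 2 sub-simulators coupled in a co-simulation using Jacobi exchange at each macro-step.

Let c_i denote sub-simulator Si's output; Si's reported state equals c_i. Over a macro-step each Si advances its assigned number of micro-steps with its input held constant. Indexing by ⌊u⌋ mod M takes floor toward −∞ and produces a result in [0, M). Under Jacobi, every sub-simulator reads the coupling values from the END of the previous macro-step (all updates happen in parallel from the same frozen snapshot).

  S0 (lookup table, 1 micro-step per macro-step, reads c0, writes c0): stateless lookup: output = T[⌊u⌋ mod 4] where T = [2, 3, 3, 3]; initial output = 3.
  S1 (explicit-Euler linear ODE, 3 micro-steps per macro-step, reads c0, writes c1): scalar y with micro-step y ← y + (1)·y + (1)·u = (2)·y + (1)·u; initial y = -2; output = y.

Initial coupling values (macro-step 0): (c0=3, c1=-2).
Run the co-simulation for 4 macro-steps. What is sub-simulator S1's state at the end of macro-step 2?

macro 1: S0 reads c0=3 → after 1×micro: 3; S1 reads c0=3 → after 3×micro: 5 ⇒ (c0=3, c1=5)
macro 2: S0 reads c0=3 → after 1×micro: 3; S1 reads c0=3 → after 3×micro: 61 ⇒ (c0=3, c1=61)
macro 3: S0 reads c0=3 → after 1×micro: 3; S1 reads c0=3 → after 3×micro: 509 ⇒ (c0=3, c1=509)
macro 4: S0 reads c0=3 → after 1×micro: 3; S1 reads c0=3 → after 3×micro: 4093 ⇒ (c0=3, c1=4093)

S1 state at macro-step 2 = 61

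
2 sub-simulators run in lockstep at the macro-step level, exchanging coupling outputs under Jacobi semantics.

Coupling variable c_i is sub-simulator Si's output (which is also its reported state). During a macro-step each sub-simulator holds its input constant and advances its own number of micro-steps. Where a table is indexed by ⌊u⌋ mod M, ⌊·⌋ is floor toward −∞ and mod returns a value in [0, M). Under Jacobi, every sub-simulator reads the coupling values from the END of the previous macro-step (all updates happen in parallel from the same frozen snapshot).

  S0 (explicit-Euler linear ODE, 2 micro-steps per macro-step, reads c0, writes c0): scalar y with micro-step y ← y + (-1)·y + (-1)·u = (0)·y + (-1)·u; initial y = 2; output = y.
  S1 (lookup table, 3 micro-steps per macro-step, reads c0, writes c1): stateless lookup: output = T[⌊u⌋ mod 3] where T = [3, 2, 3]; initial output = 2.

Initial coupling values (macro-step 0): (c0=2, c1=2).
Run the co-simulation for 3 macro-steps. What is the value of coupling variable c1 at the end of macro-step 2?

c1 at macro-step 2 = 2

macro 1: S0 reads c0=2 → after 2×micro: -2; S1 reads c0=2 → after 3×micro: 3 ⇒ (c0=-2, c1=3)
macro 2: S0 reads c0=-2 → after 2×micro: 2; S1 reads c0=-2 → after 3×micro: 2 ⇒ (c0=2, c1=2)
macro 3: S0 reads c0=2 → after 2×micro: -2; S1 reads c0=2 → after 3×micro: 3 ⇒ (c0=-2, c1=3)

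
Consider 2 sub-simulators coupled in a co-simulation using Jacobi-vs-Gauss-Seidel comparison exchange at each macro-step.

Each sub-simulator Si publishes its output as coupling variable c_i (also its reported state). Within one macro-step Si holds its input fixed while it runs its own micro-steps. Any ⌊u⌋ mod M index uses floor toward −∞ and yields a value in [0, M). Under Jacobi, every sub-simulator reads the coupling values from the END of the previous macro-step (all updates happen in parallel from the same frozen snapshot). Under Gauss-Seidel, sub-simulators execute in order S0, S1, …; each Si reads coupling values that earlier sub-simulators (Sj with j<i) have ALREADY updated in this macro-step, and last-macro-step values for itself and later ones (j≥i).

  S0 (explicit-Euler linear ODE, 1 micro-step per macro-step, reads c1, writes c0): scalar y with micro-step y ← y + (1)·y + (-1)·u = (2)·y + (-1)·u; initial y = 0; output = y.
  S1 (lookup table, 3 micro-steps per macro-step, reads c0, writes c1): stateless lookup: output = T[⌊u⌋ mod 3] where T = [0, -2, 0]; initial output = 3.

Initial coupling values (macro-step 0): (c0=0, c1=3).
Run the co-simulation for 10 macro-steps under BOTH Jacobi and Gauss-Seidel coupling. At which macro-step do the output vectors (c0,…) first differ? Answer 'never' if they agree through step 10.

[Jacobi] macro 1: S0 reads c1=3 → after 1×micro: -3; S1 reads c0=0 → after 3×micro: 0 ⇒ (c0=-3, c1=0)
[Jacobi] macro 2: S0 reads c1=0 → after 1×micro: -6; S1 reads c0=-3 → after 3×micro: 0 ⇒ (c0=-6, c1=0)
[Jacobi] macro 3: S0 reads c1=0 → after 1×micro: -12; S1 reads c0=-6 → after 3×micro: 0 ⇒ (c0=-12, c1=0)
[Jacobi] macro 4: S0 reads c1=0 → after 1×micro: -24; S1 reads c0=-12 → after 3×micro: 0 ⇒ (c0=-24, c1=0)
[Jacobi] macro 5: S0 reads c1=0 → after 1×micro: -48; S1 reads c0=-24 → after 3×micro: 0 ⇒ (c0=-48, c1=0)
[Jacobi] macro 6: S0 reads c1=0 → after 1×micro: -96; S1 reads c0=-48 → after 3×micro: 0 ⇒ (c0=-96, c1=0)
[Jacobi] macro 7: S0 reads c1=0 → after 1×micro: -192; S1 reads c0=-96 → after 3×micro: 0 ⇒ (c0=-192, c1=0)
[Jacobi] macro 8: S0 reads c1=0 → after 1×micro: -384; S1 reads c0=-192 → after 3×micro: 0 ⇒ (c0=-384, c1=0)
[Jacobi] macro 9: S0 reads c1=0 → after 1×micro: -768; S1 reads c0=-384 → after 3×micro: 0 ⇒ (c0=-768, c1=0)
[Jacobi] macro 10: S0 reads c1=0 → after 1×micro: -1536; S1 reads c0=-768 → after 3×micro: 0 ⇒ (c0=-1536, c1=0)
[Gauss-Seidel] macro 1: S0 reads c1=3 → after 1×micro: -3; S1 reads c0=-3 → after 3×micro: 0 ⇒ (c0=-3, c1=0)
[Gauss-Seidel] macro 2: S0 reads c1=0 → after 1×micro: -6; S1 reads c0=-6 → after 3×micro: 0 ⇒ (c0=-6, c1=0)
[Gauss-Seidel] macro 3: S0 reads c1=0 → after 1×micro: -12; S1 reads c0=-12 → after 3×micro: 0 ⇒ (c0=-12, c1=0)
[Gauss-Seidel] macro 4: S0 reads c1=0 → after 1×micro: -24; S1 reads c0=-24 → after 3×micro: 0 ⇒ (c0=-24, c1=0)
[Gauss-Seidel] macro 5: S0 reads c1=0 → after 1×micro: -48; S1 reads c0=-48 → after 3×micro: 0 ⇒ (c0=-48, c1=0)
[Gauss-Seidel] macro 6: S0 reads c1=0 → after 1×micro: -96; S1 reads c0=-96 → after 3×micro: 0 ⇒ (c0=-96, c1=0)
[Gauss-Seidel] macro 7: S0 reads c1=0 → after 1×micro: -192; S1 reads c0=-192 → after 3×micro: 0 ⇒ (c0=-192, c1=0)
[Gauss-Seidel] macro 8: S0 reads c1=0 → after 1×micro: -384; S1 reads c0=-384 → after 3×micro: 0 ⇒ (c0=-384, c1=0)
[Gauss-Seidel] macro 9: S0 reads c1=0 → after 1×micro: -768; S1 reads c0=-768 → after 3×micro: 0 ⇒ (c0=-768, c1=0)
[Gauss-Seidel] macro 10: S0 reads c1=0 → after 1×micro: -1536; S1 reads c0=-1536 → after 3×micro: 0 ⇒ (c0=-1536, c1=0)

first divergence at macro-step: never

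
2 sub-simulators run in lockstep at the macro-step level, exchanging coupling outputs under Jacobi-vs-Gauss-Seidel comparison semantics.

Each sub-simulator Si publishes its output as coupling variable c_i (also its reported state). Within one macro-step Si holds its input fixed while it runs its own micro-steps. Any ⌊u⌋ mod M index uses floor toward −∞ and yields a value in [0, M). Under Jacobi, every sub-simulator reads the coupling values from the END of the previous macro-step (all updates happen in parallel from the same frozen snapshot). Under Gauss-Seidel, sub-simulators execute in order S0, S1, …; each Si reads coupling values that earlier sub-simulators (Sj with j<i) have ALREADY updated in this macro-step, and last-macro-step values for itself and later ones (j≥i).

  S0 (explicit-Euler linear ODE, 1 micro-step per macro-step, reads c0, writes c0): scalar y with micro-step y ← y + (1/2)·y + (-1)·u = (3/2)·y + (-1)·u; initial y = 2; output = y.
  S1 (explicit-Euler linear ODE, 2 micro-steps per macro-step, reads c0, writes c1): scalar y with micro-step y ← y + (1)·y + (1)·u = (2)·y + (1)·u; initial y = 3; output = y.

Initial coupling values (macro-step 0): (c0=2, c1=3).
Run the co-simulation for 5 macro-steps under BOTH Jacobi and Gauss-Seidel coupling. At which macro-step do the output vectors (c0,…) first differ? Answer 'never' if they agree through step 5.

[Jacobi] macro 1: S0 reads c0=2 → after 1×micro: 1; S1 reads c0=2 → after 2×micro: 18 ⇒ (c0=1, c1=18)
[Jacobi] macro 2: S0 reads c0=1 → after 1×micro: 1/2; S1 reads c0=1 → after 2×micro: 75 ⇒ (c0=1/2, c1=75)
[Jacobi] macro 3: S0 reads c0=1/2 → after 1×micro: 1/4; S1 reads c0=1/2 → after 2×micro: 603/2 ⇒ (c0=1/4, c1=603/2)
[Jacobi] macro 4: S0 reads c0=1/4 → after 1×micro: 1/8; S1 reads c0=1/4 → after 2×micro: 4827/4 ⇒ (c0=1/8, c1=4827/4)
[Jacobi] macro 5: S0 reads c0=1/8 → after 1×micro: 1/16; S1 reads c0=1/8 → after 2×micro: 38619/8 ⇒ (c0=1/16, c1=38619/8)
[Gauss-Seidel] macro 1: S0 reads c0=2 → after 1×micro: 1; S1 reads c0=1 → after 2×micro: 15 ⇒ (c0=1, c1=15)
[Gauss-Seidel] macro 2: S0 reads c0=1 → after 1×micro: 1/2; S1 reads c0=1/2 → after 2×micro: 123/2 ⇒ (c0=1/2, c1=123/2)
[Gauss-Seidel] macro 3: S0 reads c0=1/2 → after 1×micro: 1/4; S1 reads c0=1/4 → after 2×micro: 987/4 ⇒ (c0=1/4, c1=987/4)
[Gauss-Seidel] macro 4: S0 reads c0=1/4 → after 1×micro: 1/8; S1 reads c0=1/8 → after 2×micro: 7899/8 ⇒ (c0=1/8, c1=7899/8)
[Gauss-Seidel] macro 5: S0 reads c0=1/8 → after 1×micro: 1/16; S1 reads c0=1/16 → after 2×micro: 63195/16 ⇒ (c0=1/16, c1=63195/16)

first divergence at macro-step: 1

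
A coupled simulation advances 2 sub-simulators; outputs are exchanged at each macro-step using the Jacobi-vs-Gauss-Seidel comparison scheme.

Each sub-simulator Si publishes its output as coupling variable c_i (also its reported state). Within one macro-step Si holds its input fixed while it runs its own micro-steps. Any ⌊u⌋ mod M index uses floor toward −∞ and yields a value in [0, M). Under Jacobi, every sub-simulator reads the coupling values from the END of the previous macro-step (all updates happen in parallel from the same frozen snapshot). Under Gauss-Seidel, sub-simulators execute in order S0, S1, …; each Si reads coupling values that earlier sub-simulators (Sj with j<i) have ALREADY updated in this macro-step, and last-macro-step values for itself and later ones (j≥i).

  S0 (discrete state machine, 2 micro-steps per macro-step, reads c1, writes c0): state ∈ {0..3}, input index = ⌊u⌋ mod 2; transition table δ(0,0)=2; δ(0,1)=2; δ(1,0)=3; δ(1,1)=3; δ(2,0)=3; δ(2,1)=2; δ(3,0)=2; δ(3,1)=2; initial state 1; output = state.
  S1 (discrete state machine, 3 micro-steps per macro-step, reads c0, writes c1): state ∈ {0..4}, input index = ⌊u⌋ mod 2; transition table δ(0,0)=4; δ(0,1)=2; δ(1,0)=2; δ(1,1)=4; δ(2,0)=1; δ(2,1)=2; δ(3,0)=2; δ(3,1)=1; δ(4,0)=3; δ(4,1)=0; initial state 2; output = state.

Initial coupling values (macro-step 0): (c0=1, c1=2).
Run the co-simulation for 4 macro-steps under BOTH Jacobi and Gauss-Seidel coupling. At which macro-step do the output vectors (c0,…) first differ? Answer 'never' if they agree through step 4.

first divergence at macro-step: 1

[Jacobi] macro 1: S0 reads c1=2 → after 2×micro: 2; S1 reads c0=1 → after 3×micro: 2 ⇒ (c0=2, c1=2)
[Jacobi] macro 2: S0 reads c1=2 → after 2×micro: 2; S1 reads c0=2 → after 3×micro: 1 ⇒ (c0=2, c1=1)
[Jacobi] macro 3: S0 reads c1=1 → after 2×micro: 2; S1 reads c0=2 → after 3×micro: 2 ⇒ (c0=2, c1=2)
[Jacobi] macro 4: S0 reads c1=2 → after 2×micro: 2; S1 reads c0=2 → after 3×micro: 1 ⇒ (c0=2, c1=1)
[Gauss-Seidel] macro 1: S0 reads c1=2 → after 2×micro: 2; S1 reads c0=2 → after 3×micro: 1 ⇒ (c0=2, c1=1)
[Gauss-Seidel] macro 2: S0 reads c1=1 → after 2×micro: 2; S1 reads c0=2 → after 3×micro: 2 ⇒ (c0=2, c1=2)
[Gauss-Seidel] macro 3: S0 reads c1=2 → after 2×micro: 2; S1 reads c0=2 → after 3×micro: 1 ⇒ (c0=2, c1=1)
[Gauss-Seidel] macro 4: S0 reads c1=1 → after 2×micro: 2; S1 reads c0=2 → after 3×micro: 2 ⇒ (c0=2, c1=2)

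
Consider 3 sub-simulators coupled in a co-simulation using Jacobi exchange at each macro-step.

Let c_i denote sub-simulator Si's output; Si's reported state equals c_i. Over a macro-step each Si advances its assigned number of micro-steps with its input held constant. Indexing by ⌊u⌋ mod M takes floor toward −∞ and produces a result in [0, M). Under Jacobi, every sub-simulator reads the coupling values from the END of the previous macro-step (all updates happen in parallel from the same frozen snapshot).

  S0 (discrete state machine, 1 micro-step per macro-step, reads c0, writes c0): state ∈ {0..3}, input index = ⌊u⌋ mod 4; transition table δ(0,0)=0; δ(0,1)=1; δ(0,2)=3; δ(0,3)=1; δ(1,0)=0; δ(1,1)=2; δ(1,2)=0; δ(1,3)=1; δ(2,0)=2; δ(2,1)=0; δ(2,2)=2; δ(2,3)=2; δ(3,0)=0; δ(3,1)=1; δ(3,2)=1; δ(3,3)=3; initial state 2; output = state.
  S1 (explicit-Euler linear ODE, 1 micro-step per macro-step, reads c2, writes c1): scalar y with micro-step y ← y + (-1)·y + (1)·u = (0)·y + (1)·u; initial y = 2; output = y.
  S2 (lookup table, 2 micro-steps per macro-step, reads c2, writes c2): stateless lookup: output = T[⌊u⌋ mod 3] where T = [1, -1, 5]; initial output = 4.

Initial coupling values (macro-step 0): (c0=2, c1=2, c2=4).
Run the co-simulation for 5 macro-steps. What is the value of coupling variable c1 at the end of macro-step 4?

macro 1: S0 reads c0=2 → after 1×micro: 2; S1 reads c2=4 → after 1×micro: 4; S2 reads c2=4 → after 2×micro: -1 ⇒ (c0=2, c1=4, c2=-1)
macro 2: S0 reads c0=2 → after 1×micro: 2; S1 reads c2=-1 → after 1×micro: -1; S2 reads c2=-1 → after 2×micro: 5 ⇒ (c0=2, c1=-1, c2=5)
macro 3: S0 reads c0=2 → after 1×micro: 2; S1 reads c2=5 → after 1×micro: 5; S2 reads c2=5 → after 2×micro: 5 ⇒ (c0=2, c1=5, c2=5)
macro 4: S0 reads c0=2 → after 1×micro: 2; S1 reads c2=5 → after 1×micro: 5; S2 reads c2=5 → after 2×micro: 5 ⇒ (c0=2, c1=5, c2=5)
macro 5: S0 reads c0=2 → after 1×micro: 2; S1 reads c2=5 → after 1×micro: 5; S2 reads c2=5 → after 2×micro: 5 ⇒ (c0=2, c1=5, c2=5)

c1 at macro-step 4 = 5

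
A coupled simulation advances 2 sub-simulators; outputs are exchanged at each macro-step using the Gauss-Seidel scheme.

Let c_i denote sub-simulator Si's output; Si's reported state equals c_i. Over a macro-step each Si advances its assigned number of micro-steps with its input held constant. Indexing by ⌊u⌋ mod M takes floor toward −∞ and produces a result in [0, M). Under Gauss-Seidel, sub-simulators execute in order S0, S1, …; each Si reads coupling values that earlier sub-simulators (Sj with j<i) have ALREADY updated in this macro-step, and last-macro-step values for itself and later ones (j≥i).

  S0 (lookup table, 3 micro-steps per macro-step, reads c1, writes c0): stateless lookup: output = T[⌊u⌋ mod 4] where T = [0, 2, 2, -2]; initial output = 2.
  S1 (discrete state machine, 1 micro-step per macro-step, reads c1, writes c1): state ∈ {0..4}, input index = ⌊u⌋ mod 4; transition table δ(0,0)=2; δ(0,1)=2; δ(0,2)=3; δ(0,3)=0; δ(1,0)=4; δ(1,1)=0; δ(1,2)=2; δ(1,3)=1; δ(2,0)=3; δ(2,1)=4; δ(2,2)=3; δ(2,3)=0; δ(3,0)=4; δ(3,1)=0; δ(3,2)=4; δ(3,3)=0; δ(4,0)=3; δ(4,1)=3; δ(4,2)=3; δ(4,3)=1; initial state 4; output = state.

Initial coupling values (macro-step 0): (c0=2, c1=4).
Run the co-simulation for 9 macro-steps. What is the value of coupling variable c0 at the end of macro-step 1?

macro 1: S0 reads c1=4 → after 3×micro: 0; S1 reads c1=4 → after 1×micro: 3 ⇒ (c0=0, c1=3)
macro 2: S0 reads c1=3 → after 3×micro: -2; S1 reads c1=3 → after 1×micro: 0 ⇒ (c0=-2, c1=0)
macro 3: S0 reads c1=0 → after 3×micro: 0; S1 reads c1=0 → after 1×micro: 2 ⇒ (c0=0, c1=2)
macro 4: S0 reads c1=2 → after 3×micro: 2; S1 reads c1=2 → after 1×micro: 3 ⇒ (c0=2, c1=3)
macro 5: S0 reads c1=3 → after 3×micro: -2; S1 reads c1=3 → after 1×micro: 0 ⇒ (c0=-2, c1=0)
macro 6: S0 reads c1=0 → after 3×micro: 0; S1 reads c1=0 → after 1×micro: 2 ⇒ (c0=0, c1=2)
macro 7: S0 reads c1=2 → after 3×micro: 2; S1 reads c1=2 → after 1×micro: 3 ⇒ (c0=2, c1=3)
macro 8: S0 reads c1=3 → after 3×micro: -2; S1 reads c1=3 → after 1×micro: 0 ⇒ (c0=-2, c1=0)
macro 9: S0 reads c1=0 → after 3×micro: 0; S1 reads c1=0 → after 1×micro: 2 ⇒ (c0=0, c1=2)

c0 at macro-step 1 = 0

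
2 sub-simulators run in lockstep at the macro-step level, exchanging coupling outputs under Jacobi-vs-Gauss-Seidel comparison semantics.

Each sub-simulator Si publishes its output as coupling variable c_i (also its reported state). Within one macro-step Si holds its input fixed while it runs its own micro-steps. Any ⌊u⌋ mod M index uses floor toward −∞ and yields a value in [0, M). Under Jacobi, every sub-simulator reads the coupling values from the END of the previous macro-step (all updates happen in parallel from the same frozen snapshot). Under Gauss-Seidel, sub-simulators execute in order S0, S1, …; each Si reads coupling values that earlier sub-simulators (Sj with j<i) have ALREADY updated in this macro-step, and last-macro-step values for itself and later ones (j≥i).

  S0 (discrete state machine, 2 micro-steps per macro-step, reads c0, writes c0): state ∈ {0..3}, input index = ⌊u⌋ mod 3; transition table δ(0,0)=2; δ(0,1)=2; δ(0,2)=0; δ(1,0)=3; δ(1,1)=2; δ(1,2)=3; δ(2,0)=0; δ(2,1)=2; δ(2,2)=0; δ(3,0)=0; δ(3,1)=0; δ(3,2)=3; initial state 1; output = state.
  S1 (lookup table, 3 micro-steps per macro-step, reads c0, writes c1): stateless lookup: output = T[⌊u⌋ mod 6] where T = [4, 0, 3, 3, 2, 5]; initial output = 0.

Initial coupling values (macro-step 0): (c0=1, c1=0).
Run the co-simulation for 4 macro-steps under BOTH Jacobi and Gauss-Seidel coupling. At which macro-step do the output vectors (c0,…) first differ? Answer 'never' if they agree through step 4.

first divergence at macro-step: 1

[Jacobi] macro 1: S0 reads c0=1 → after 2×micro: 2; S1 reads c0=1 → after 3×micro: 0 ⇒ (c0=2, c1=0)
[Jacobi] macro 2: S0 reads c0=2 → after 2×micro: 0; S1 reads c0=2 → after 3×micro: 3 ⇒ (c0=0, c1=3)
[Jacobi] macro 3: S0 reads c0=0 → after 2×micro: 0; S1 reads c0=0 → after 3×micro: 4 ⇒ (c0=0, c1=4)
[Jacobi] macro 4: S0 reads c0=0 → after 2×micro: 0; S1 reads c0=0 → after 3×micro: 4 ⇒ (c0=0, c1=4)
[Gauss-Seidel] macro 1: S0 reads c0=1 → after 2×micro: 2; S1 reads c0=2 → after 3×micro: 3 ⇒ (c0=2, c1=3)
[Gauss-Seidel] macro 2: S0 reads c0=2 → after 2×micro: 0; S1 reads c0=0 → after 3×micro: 4 ⇒ (c0=0, c1=4)
[Gauss-Seidel] macro 3: S0 reads c0=0 → after 2×micro: 0; S1 reads c0=0 → after 3×micro: 4 ⇒ (c0=0, c1=4)
[Gauss-Seidel] macro 4: S0 reads c0=0 → after 2×micro: 0; S1 reads c0=0 → after 3×micro: 4 ⇒ (c0=0, c1=4)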